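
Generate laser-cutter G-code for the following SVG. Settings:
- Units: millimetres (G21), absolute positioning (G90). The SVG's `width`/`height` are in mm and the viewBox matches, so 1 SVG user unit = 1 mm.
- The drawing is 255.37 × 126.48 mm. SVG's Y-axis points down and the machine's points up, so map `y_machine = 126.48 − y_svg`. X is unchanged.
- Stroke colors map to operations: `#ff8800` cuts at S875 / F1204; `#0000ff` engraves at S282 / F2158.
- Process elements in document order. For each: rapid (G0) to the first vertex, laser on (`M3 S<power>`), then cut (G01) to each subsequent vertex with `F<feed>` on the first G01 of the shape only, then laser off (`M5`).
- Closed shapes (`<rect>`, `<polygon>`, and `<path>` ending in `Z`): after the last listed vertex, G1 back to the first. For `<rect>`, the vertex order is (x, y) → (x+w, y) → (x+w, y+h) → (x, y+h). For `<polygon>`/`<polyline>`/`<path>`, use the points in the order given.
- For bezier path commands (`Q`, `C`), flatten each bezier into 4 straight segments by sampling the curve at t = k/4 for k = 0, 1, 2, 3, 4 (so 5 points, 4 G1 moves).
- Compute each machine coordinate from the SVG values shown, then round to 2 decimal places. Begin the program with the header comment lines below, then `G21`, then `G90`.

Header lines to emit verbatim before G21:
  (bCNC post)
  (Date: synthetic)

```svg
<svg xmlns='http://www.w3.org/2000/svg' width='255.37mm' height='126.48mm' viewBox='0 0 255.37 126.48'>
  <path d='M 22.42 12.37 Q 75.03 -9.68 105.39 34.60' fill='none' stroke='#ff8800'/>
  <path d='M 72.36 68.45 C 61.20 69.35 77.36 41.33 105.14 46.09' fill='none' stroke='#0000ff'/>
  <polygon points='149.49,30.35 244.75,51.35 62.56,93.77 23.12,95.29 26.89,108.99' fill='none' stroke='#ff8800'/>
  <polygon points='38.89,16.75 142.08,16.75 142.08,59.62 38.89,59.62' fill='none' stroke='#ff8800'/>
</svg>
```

(bCNC post)
(Date: synthetic)
G21
G90
G0 X22.42 Y114.11
M3 S875
G01 X47.33 Y120.99 F1204
G01 X69.47 Y119.58
G01 X88.82 Y109.87
G01 X105.39 Y91.88
M5
G0 X72.36 Y58.03
M3 S282
G01 X68.87 Y61.81 F2158
G01 X74.15 Y70.66
G01 X86.73 Y78.78
G01 X105.14 Y80.39
M5
G0 X149.49 Y96.13
M3 S875
G01 X244.75 Y75.13 F1204
G01 X62.56 Y32.71
G01 X23.12 Y31.19
G01 X26.89 Y17.49
G01 X149.49 Y96.13
M5
G0 X38.89 Y109.73
M3 S875
G01 X142.08 Y109.73 F1204
G01 X142.08 Y66.86
G01 X38.89 Y66.86
G01 X38.89 Y109.73
M5

viewBox `0 0 255.37 126.48` with mm width/height → 1 unit = 1 mm. Flip: y_m = 126.48 − y_svg.

**Shape 1** — `<path>` quadratic bezier, stroke `#ff8800` → cut (S875, F1204). Control points (SVG): P0=(22.42,12.37), P1=(75.03,-9.68), P2=(105.39,34.60); sampled at t=k/4. Machine vertices: (22.42,114.11) → (47.33,120.99) → (69.47,119.58) → (88.82,109.87) → (105.39,91.88). Open path.

**Shape 2** — `<path>` cubic bezier, stroke `#0000ff` → engrave (S282, F2158). Control points (SVG): P0=(72.36,68.45), P1=(61.20,69.35), P2=(77.36,41.33), P3=(105.14,46.09); sampled at t=k/4. Machine vertices: (72.36,58.03) → (68.87,61.81) → (74.15,70.66) → (86.73,78.78) → (105.14,80.39). Open path.

**Shape 3** — `<polygon>` closed polygon, stroke `#ff8800` → cut (S875, F1204). Machine vertices: (149.49,96.13) → (244.75,75.13) → (62.56,32.71) → (23.12,31.19) → (26.89,17.49) → (149.49,96.13). Closed: final G1 returns to the first vertex.

**Shape 4** — `<polygon>` rectangle, stroke `#ff8800` → cut (S875, F1204). Machine vertices: (38.89,109.73) → (142.08,109.73) → (142.08,66.86) → (38.89,66.86) → (38.89,109.73). Closed: final G1 returns to the first vertex.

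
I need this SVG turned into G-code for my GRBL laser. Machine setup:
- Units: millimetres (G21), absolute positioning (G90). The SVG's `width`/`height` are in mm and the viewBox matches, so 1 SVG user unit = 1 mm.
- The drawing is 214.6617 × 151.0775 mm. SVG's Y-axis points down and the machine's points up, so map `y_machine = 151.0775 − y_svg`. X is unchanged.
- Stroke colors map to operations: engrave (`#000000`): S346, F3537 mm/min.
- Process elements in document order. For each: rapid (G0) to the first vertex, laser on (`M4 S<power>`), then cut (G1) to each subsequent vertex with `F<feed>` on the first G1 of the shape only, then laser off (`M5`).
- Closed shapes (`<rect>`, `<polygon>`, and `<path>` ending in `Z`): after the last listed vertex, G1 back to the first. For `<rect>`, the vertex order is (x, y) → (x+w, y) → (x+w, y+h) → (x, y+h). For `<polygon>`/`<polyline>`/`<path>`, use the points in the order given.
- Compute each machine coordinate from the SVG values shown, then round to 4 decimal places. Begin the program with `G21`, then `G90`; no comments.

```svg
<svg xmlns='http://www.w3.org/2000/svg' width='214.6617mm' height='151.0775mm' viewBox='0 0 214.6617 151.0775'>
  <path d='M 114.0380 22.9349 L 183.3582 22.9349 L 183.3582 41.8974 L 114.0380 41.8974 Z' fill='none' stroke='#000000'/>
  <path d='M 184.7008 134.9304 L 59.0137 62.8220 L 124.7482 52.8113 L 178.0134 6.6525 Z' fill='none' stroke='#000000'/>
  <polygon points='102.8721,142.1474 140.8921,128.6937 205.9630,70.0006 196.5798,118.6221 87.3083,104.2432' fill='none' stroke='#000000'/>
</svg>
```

G21
G90
G0 X114.0380 Y128.1426
M4 S346
G1 X183.3582 Y128.1426 F3537
G1 X183.3582 Y109.1801
G1 X114.0380 Y109.1801
G1 X114.0380 Y128.1426
M5
G0 X184.7008 Y16.1471
M4 S346
G1 X59.0137 Y88.2555 F3537
G1 X124.7482 Y98.2662
G1 X178.0134 Y144.4250
G1 X184.7008 Y16.1471
M5
G0 X102.8721 Y8.9301
M4 S346
G1 X140.8921 Y22.3838 F3537
G1 X205.9630 Y81.0769
G1 X196.5798 Y32.4554
G1 X87.3083 Y46.8343
G1 X102.8721 Y8.9301
M5

Since the viewBox matches the mm dimensions, user units are millimetres directly. The only transform is the Y-flip y_m = 151.0775 − y_svg.

Shape 1 is a rectangle drawn with `<path>`. Its stroke #000000 means engrave at S346, F3537. After flipping Y the toolpath is (114.0380,128.1426) → (183.3582,128.1426) → (183.3582,109.1801) → (114.0380,109.1801) → (114.0380,128.1426), returning to the start.

Shape 2 is a closed polygon drawn with `<path>`. Its stroke #000000 means engrave at S346, F3537. After flipping Y the toolpath is (184.7008,16.1471) → (59.0137,88.2555) → (124.7482,98.2662) → (178.0134,144.4250) → (184.7008,16.1471), returning to the start.

Shape 3 is a closed polygon drawn with `<polygon>`. Its stroke #000000 means engrave at S346, F3537. After flipping Y the toolpath is (102.8721,8.9301) → (140.8921,22.3838) → (205.9630,81.0769) → (196.5798,32.4554) → (87.3083,46.8343) → (102.8721,8.9301), returning to the start.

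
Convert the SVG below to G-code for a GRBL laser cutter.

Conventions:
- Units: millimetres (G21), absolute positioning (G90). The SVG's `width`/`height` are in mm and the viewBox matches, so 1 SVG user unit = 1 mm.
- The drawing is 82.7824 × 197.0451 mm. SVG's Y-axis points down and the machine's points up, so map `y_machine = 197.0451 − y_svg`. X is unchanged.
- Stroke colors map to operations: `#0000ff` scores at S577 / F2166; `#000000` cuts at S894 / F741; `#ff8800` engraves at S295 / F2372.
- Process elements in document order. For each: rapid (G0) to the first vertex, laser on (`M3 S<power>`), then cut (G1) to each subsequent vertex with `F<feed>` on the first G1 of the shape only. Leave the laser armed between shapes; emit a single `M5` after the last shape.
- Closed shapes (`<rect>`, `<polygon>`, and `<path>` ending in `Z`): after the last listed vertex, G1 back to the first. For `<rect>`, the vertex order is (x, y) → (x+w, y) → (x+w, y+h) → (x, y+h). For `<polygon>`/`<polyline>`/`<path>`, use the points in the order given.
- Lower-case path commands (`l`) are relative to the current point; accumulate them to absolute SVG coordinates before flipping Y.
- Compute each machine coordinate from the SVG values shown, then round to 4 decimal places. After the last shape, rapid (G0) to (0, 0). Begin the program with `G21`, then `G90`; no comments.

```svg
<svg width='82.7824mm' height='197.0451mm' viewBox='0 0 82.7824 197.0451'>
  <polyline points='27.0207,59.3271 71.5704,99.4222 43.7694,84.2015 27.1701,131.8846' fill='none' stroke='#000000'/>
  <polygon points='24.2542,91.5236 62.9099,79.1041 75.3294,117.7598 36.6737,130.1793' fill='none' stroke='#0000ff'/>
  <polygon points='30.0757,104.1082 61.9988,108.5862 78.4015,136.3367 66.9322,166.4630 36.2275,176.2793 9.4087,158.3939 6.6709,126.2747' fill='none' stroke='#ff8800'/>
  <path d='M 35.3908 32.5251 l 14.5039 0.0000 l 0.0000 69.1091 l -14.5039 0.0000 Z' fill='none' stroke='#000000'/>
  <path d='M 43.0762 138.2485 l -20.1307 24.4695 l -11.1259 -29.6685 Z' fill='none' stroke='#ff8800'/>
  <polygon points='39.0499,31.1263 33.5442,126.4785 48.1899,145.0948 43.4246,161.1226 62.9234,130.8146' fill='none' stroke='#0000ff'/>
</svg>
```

G21
G90
G0 X27.0207 Y137.7180
M3 S894
G1 X71.5704 Y97.6229 F741
G1 X43.7694 Y112.8436
G1 X27.1701 Y65.1605
G0 X24.2542 Y105.5215
M3 S577
G1 X62.9099 Y117.9410 F2166
G1 X75.3294 Y79.2853
G1 X36.6737 Y66.8658
G1 X24.2542 Y105.5215
G0 X30.0757 Y92.9369
M3 S295
G1 X61.9988 Y88.4589 F2372
G1 X78.4015 Y60.7084
G1 X66.9322 Y30.5821
G1 X36.2275 Y20.7658
G1 X9.4087 Y38.6512
G1 X6.6709 Y70.7704
G1 X30.0757 Y92.9369
G0 X35.3908 Y164.5200
M3 S894
G1 X49.8947 Y164.5200 F741
G1 X49.8947 Y95.4109
G1 X35.3908 Y95.4109
G1 X35.3908 Y164.5200
G0 X43.0762 Y58.7966
M3 S295
G1 X22.9455 Y34.3271 F2372
G1 X11.8196 Y63.9956
G1 X43.0762 Y58.7966
G0 X39.0499 Y165.9188
M3 S577
G1 X33.5442 Y70.5666 F2166
G1 X48.1899 Y51.9503
G1 X43.4246 Y35.9225
G1 X62.9234 Y66.2305
G1 X39.0499 Y165.9188
M5
G0 X0.0000 Y0.0000

Since the viewBox matches the mm dimensions, user units are millimetres directly. The only transform is the Y-flip y_m = 197.0451 − y_svg.

Shape 1 is a open polyline drawn with `<polyline>`. Its stroke #000000 means cut at S894, F741. After flipping Y the toolpath is (27.0207,137.7180) → (71.5704,97.6229) → (43.7694,112.8436) → (27.1701,65.1605).

Shape 2 is a regular polygon drawn with `<polygon>`. Its stroke #0000ff means score at S577, F2166. After flipping Y the toolpath is (24.2542,105.5215) → (62.9099,117.9410) → (75.3294,79.2853) → (36.6737,66.8658) → (24.2542,105.5215), returning to the start.

Shape 3 is a regular polygon drawn with `<polygon>`. Its stroke #ff8800 means engrave at S295, F2372. After flipping Y the toolpath is (30.0757,92.9369) → (61.9988,88.4589) → (78.4015,60.7084) → (66.9322,30.5821) → (36.2275,20.7658) → (9.4087,38.6512) → (6.6709,70.7704) → (30.0757,92.9369), returning to the start.

Shape 4 is a rectangle drawn with `<path>`. Its stroke #000000 means cut at S894, F741. After flipping Y the toolpath is (35.3908,164.5200) → (49.8947,164.5200) → (49.8947,95.4109) → (35.3908,95.4109) → (35.3908,164.5200), returning to the start.

Shape 5 is a regular polygon drawn with `<path>`. Its stroke #ff8800 means engrave at S295, F2372. After flipping Y the toolpath is (43.0762,58.7966) → (22.9455,34.3271) → (11.8196,63.9956) → (43.0762,58.7966), returning to the start.

Shape 6 is a closed polygon drawn with `<polygon>`. Its stroke #0000ff means score at S577, F2166. After flipping Y the toolpath is (39.0499,165.9188) → (33.5442,70.5666) → (48.1899,51.9503) → (43.4246,35.9225) → (62.9234,66.2305) → (39.0499,165.9188), returning to the start.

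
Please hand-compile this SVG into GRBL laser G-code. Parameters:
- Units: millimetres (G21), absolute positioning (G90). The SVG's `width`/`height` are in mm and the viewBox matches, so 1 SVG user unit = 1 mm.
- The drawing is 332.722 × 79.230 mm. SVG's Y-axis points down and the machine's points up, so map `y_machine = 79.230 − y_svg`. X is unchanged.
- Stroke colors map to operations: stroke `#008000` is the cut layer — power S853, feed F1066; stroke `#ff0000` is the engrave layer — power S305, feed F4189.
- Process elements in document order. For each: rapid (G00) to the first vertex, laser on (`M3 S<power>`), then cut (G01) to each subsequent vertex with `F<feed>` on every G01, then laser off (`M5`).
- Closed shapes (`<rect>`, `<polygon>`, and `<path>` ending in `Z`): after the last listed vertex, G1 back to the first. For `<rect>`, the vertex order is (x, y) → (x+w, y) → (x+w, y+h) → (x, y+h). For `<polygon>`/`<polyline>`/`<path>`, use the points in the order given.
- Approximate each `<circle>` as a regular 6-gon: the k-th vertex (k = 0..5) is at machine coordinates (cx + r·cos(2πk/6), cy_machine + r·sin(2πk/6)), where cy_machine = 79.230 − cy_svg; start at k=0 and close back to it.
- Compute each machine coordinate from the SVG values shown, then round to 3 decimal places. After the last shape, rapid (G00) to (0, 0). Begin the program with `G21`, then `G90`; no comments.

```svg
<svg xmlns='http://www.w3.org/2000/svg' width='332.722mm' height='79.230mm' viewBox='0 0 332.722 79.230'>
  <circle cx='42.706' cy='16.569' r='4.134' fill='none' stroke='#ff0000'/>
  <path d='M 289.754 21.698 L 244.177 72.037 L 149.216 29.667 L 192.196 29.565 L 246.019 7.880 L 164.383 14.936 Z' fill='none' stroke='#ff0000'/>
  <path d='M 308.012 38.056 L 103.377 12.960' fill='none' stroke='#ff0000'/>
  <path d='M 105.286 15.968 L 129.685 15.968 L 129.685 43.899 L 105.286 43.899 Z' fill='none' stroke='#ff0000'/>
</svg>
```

G21
G90
G00 X46.840 Y62.661
M3 S305
G01 X44.773 Y66.241 F4189
G01 X40.639 Y66.241 F4189
G01 X38.572 Y62.661 F4189
G01 X40.639 Y59.081 F4189
G01 X44.773 Y59.081 F4189
G01 X46.840 Y62.661 F4189
M5
G00 X289.754 Y57.532
M3 S305
G01 X244.177 Y7.193 F4189
G01 X149.216 Y49.563 F4189
G01 X192.196 Y49.665 F4189
G01 X246.019 Y71.350 F4189
G01 X164.383 Y64.294 F4189
G01 X289.754 Y57.532 F4189
M5
G00 X308.012 Y41.174
M3 S305
G01 X103.377 Y66.270 F4189
M5
G00 X105.286 Y63.262
M3 S305
G01 X129.685 Y63.262 F4189
G01 X129.685 Y35.331 F4189
G01 X105.286 Y35.331 F4189
G01 X105.286 Y63.262 F4189
M5
G00 X0.000 Y0.000

Since the viewBox matches the mm dimensions, user units are millimetres directly. The only transform is the Y-flip y_m = 79.230 − y_svg.

Shape 1 is a circle drawn with `<circle>`. Its stroke #ff0000 means engrave at S305, F4189. After flipping Y the toolpath is (46.840,62.661) → (44.773,66.241) → (40.639,66.241) → (38.572,62.661) → (40.639,59.081) → (44.773,59.081) → (46.840,62.661), returning to the start.

Shape 2 is a closed polygon drawn with `<path>`. Its stroke #ff0000 means engrave at S305, F4189. After flipping Y the toolpath is (289.754,57.532) → (244.177,7.193) → (149.216,49.563) → (192.196,49.665) → (246.019,71.350) → (164.383,64.294) → (289.754,57.532), returning to the start.

Shape 3 is a line segment drawn with `<path>`. Its stroke #ff0000 means engrave at S305, F4189. After flipping Y the toolpath is (308.012,41.174) → (103.377,66.270).

Shape 4 is a rectangle drawn with `<path>`. Its stroke #ff0000 means engrave at S305, F4189. After flipping Y the toolpath is (105.286,63.262) → (129.685,63.262) → (129.685,35.331) → (105.286,35.331) → (105.286,63.262), returning to the start.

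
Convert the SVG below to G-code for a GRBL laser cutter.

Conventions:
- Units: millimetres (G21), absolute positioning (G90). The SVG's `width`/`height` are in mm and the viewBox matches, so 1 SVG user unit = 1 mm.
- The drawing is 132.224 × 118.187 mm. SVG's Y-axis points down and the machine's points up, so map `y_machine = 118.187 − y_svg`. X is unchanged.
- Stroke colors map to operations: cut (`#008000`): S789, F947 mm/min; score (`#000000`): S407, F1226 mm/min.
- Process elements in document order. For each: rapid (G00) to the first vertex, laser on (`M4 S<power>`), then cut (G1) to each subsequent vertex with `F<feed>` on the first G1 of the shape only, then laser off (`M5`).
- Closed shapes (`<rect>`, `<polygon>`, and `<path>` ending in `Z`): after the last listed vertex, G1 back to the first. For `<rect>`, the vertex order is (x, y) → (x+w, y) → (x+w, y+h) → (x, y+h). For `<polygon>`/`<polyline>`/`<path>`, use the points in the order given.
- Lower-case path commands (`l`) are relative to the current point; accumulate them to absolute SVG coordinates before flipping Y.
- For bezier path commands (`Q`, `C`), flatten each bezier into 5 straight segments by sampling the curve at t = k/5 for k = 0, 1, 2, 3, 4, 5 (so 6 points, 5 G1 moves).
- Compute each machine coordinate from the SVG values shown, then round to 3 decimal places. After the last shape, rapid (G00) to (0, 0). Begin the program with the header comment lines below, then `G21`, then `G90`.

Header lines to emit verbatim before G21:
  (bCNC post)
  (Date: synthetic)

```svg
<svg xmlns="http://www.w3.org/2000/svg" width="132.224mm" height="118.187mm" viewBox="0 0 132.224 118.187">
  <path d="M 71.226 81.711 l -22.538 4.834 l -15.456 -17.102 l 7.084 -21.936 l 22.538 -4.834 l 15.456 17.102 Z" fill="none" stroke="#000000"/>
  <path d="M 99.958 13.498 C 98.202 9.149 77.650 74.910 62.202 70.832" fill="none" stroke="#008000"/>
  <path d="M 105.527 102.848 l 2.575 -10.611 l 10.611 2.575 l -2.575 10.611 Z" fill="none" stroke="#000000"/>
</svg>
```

1 u = 1 mm; y_m = 118.187 − y.

[1] `<path>` regular polygon, #000000→score S407 F1226: (71.226,36.476) → (48.688,31.642) → (33.232,48.744) → (40.316,70.680) → (62.854,75.514) → (78.310,58.412) → (71.226,36.476) (closed)

[2] `<path>` cubic bezier, #008000→cut S789 F947: (99.958,104.689) → (96.840,100.005) → (90.358,85.212) → (81.660,67.027) → (71.892,52.169) → (62.202,47.355)

[3] `<path>` regular polygon, #000000→score S407 F1226: (105.527,15.339) → (108.102,25.950) → (118.713,23.375) → (116.138,12.764) → (105.527,15.339) (closed)

(bCNC post)
(Date: synthetic)
G21
G90
G00 X71.226 Y36.476
M4 S407
G1 X48.688 Y31.642 F1226
G1 X33.232 Y48.744
G1 X40.316 Y70.680
G1 X62.854 Y75.514
G1 X78.310 Y58.412
G1 X71.226 Y36.476
M5
G00 X99.958 Y104.689
M4 S789
G1 X96.840 Y100.005 F947
G1 X90.358 Y85.212
G1 X81.660 Y67.027
G1 X71.892 Y52.169
G1 X62.202 Y47.355
M5
G00 X105.527 Y15.339
M4 S407
G1 X108.102 Y25.950 F1226
G1 X118.713 Y23.375
G1 X116.138 Y12.764
G1 X105.527 Y15.339
M5
G00 X0.000 Y0.000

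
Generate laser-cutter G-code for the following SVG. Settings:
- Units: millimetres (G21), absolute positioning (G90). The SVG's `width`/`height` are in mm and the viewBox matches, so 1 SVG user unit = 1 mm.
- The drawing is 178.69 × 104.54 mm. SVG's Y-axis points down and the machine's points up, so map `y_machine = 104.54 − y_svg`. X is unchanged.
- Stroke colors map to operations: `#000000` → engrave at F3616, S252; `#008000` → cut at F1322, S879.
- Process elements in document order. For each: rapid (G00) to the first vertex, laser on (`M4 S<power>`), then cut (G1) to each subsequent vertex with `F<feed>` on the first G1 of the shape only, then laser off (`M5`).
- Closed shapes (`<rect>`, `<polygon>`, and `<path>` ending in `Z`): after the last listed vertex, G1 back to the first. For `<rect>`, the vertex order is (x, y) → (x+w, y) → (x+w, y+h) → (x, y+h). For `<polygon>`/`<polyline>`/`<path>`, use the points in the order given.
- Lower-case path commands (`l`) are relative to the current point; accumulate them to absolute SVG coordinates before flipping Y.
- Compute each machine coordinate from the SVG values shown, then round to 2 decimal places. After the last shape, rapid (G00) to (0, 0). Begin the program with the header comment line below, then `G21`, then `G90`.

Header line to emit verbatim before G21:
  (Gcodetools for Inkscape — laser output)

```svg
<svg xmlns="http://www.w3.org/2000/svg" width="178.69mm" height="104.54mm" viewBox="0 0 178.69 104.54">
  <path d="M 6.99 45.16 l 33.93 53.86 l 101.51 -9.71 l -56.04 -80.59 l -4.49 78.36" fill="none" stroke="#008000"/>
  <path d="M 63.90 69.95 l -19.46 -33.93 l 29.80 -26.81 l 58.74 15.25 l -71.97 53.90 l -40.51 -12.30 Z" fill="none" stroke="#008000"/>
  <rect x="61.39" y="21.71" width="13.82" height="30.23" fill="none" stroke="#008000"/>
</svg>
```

(Gcodetools for Inkscape — laser output)
G21
G90
G00 X6.99 Y59.38
M4 S879
G1 X40.92 Y5.52 F1322
G1 X142.43 Y15.23
G1 X86.39 Y95.82
G1 X81.90 Y17.46
M5
G00 X63.90 Y34.59
M4 S879
G1 X44.44 Y68.52 F1322
G1 X74.24 Y95.33
G1 X132.98 Y80.08
G1 X61.01 Y26.18
G1 X20.50 Y38.48
G1 X63.90 Y34.59
M5
G00 X61.39 Y82.83
M4 S879
G1 X75.21 Y82.83 F1322
G1 X75.21 Y52.60
G1 X61.39 Y52.60
G1 X61.39 Y82.83
M5
G00 X0.00 Y0.00

1 u = 1 mm; y_m = 104.54 − y.

[1] `<path>` open polyline, #008000→cut S879 F1322: (6.99,59.38) → (40.92,5.52) → (142.43,15.23) → (86.39,95.82) → (81.90,17.46)

[2] `<path>` closed polygon, #008000→cut S879 F1322: (63.90,34.59) → (44.44,68.52) → (74.24,95.33) → (132.98,80.08) → (61.01,26.18) → (20.50,38.48) → (63.90,34.59) (closed)

[3] `<rect>` rectangle, #008000→cut S879 F1322: (61.39,82.83) → (75.21,82.83) → (75.21,52.60) → (61.39,52.60) → (61.39,82.83) (closed)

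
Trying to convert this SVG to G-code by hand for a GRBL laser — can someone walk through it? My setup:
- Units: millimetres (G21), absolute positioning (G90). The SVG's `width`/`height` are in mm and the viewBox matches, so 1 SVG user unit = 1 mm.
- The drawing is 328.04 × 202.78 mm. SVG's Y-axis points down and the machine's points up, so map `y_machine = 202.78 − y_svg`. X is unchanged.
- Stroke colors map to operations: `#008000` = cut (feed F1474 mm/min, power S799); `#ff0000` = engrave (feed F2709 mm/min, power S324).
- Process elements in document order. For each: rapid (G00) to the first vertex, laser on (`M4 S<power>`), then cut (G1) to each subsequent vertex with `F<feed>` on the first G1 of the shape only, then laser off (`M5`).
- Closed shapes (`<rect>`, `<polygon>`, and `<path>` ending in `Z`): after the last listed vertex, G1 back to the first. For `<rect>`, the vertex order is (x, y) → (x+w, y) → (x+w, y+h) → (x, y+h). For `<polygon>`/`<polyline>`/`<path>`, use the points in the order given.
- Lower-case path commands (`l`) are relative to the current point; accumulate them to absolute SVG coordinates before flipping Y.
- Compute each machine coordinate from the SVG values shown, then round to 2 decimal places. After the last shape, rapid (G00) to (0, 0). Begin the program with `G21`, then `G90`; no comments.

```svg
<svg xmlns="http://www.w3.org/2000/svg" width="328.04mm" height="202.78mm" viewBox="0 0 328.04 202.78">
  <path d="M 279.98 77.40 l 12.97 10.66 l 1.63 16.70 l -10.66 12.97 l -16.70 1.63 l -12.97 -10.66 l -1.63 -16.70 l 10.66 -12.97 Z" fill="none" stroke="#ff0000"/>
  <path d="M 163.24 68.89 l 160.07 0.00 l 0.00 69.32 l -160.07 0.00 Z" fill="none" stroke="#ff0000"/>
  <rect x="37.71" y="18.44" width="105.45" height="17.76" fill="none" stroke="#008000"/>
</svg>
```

G21
G90
G00 X279.98 Y125.38
M4 S324
G1 X292.95 Y114.72 F2709
G1 X294.58 Y98.02
G1 X283.92 Y85.05
G1 X267.22 Y83.42
G1 X254.25 Y94.08
G1 X252.62 Y110.78
G1 X263.28 Y123.75
G1 X279.98 Y125.38
M5
G00 X163.24 Y133.89
M4 S324
G1 X323.31 Y133.89 F2709
G1 X323.31 Y64.57
G1 X163.24 Y64.57
G1 X163.24 Y133.89
M5
G00 X37.71 Y184.34
M4 S799
G1 X143.16 Y184.34 F1474
G1 X143.16 Y166.58
G1 X37.71 Y166.58
G1 X37.71 Y184.34
M5
G00 X0.00 Y0.00

Since the viewBox matches the mm dimensions, user units are millimetres directly. The only transform is the Y-flip y_m = 202.78 − y_svg.

Shape 1 is a regular polygon drawn with `<path>`. Its stroke #ff0000 means engrave at S324, F2709. After flipping Y the toolpath is (279.98,125.38) → (292.95,114.72) → (294.58,98.02) → (283.92,85.05) → (267.22,83.42) → (254.25,94.08) → (252.62,110.78) → (263.28,123.75) → (279.98,125.38), returning to the start.

Shape 2 is a rectangle drawn with `<path>`. Its stroke #ff0000 means engrave at S324, F2709. After flipping Y the toolpath is (163.24,133.89) → (323.31,133.89) → (323.31,64.57) → (163.24,64.57) → (163.24,133.89), returning to the start.

Shape 3 is a rectangle drawn with `<rect>`. Its stroke #008000 means cut at S799, F1474. After flipping Y the toolpath is (37.71,184.34) → (143.16,184.34) → (143.16,166.58) → (37.71,166.58) → (37.71,184.34), returning to the start.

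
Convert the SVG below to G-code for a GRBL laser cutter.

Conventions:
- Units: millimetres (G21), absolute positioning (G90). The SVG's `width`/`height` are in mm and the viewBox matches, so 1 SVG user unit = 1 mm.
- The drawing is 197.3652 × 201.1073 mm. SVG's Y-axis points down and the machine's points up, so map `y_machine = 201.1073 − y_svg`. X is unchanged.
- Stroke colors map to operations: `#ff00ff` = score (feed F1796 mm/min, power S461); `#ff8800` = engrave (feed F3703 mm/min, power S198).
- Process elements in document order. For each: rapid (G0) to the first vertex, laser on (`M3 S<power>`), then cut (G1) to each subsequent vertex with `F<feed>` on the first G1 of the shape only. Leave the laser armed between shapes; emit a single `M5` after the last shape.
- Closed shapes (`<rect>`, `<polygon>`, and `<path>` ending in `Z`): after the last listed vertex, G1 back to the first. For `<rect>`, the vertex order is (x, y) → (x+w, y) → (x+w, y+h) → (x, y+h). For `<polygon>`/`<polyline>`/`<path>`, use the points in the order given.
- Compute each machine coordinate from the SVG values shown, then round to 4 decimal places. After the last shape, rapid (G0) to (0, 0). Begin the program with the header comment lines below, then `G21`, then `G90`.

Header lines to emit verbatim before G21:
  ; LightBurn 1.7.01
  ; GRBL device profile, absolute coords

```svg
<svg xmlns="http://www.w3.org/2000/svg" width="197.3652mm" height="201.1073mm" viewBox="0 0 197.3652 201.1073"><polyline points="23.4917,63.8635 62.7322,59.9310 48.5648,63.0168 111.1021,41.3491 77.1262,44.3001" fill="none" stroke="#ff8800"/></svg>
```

Since the viewBox matches the mm dimensions, user units are millimetres directly. The only transform is the Y-flip y_m = 201.1073 − y_svg.

Shape 1 is a open polyline drawn with `<polyline>`. Its stroke #ff8800 means engrave at S198, F3703. After flipping Y the toolpath is (23.4917,137.2438) → (62.7322,141.1763) → (48.5648,138.0905) → (111.1021,159.7582) → (77.1262,156.8072).

; LightBurn 1.7.01
; GRBL device profile, absolute coords
G21
G90
G0 X23.4917 Y137.2438
M3 S198
G1 X62.7322 Y141.1763 F3703
G1 X48.5648 Y138.0905
G1 X111.1021 Y159.7582
G1 X77.1262 Y156.8072
M5
G0 X0.0000 Y0.0000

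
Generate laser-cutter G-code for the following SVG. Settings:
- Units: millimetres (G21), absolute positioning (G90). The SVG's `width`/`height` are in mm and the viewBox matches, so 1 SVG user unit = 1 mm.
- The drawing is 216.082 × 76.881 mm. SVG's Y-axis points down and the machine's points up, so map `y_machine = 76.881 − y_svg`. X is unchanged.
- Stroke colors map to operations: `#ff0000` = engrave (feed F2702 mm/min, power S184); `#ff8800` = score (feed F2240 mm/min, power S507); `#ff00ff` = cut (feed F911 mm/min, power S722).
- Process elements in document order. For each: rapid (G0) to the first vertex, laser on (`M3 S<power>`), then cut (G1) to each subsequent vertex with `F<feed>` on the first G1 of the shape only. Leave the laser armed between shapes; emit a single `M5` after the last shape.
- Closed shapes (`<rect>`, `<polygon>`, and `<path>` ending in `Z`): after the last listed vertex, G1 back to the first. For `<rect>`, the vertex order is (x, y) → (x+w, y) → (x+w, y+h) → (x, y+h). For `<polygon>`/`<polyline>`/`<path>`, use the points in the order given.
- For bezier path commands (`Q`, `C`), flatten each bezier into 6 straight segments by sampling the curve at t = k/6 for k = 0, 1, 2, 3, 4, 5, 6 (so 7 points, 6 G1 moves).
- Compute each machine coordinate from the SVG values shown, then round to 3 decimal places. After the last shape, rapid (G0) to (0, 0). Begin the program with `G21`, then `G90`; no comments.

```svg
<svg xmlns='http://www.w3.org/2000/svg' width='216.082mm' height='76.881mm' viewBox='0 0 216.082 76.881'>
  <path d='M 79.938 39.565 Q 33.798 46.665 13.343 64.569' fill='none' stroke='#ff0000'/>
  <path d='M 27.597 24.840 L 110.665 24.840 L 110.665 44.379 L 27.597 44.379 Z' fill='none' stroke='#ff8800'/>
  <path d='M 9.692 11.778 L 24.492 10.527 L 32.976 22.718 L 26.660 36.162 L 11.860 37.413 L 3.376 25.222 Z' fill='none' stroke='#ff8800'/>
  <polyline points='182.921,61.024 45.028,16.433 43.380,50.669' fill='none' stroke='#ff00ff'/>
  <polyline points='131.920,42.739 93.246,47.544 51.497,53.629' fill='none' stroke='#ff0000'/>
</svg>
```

Since the viewBox matches the mm dimensions, user units are millimetres directly. The only transform is the Y-flip y_m = 76.881 − y_svg.

Shape 1 is a quadratic bezier drawn with `<path>`. Its stroke #ff0000 means engrave at S184, F2702. After flipping Y the toolpath is (79.938,37.316) → (65.271,34.649) → (52.032,31.382) → (40.219,27.515) → (29.834,23.048) → (20.875,17.980) → (13.343,12.312).

Shape 2 is a rectangle drawn with `<path>`. Its stroke #ff8800 means score at S507, F2240. After flipping Y the toolpath is (27.597,52.041) → (110.665,52.041) → (110.665,32.502) → (27.597,32.502) → (27.597,52.041), returning to the start.

Shape 3 is a regular polygon drawn with `<path>`. Its stroke #ff8800 means score at S507, F2240. After flipping Y the toolpath is (9.692,65.103) → (24.492,66.354) → (32.976,54.163) → (26.660,40.719) → (11.860,39.468) → (3.376,51.659) → (9.692,65.103), returning to the start.

Shape 4 is a open polyline drawn with `<polyline>`. Its stroke #ff00ff means cut at S722, F911. After flipping Y the toolpath is (182.921,15.857) → (45.028,60.448) → (43.380,26.212).

Shape 5 is a open polyline drawn with `<polyline>`. Its stroke #ff0000 means engrave at S184, F2702. After flipping Y the toolpath is (131.920,34.142) → (93.246,29.337) → (51.497,23.252).

G21
G90
G0 X79.938 Y37.316
M3 S184
G1 X65.271 Y34.649 F2702
G1 X52.032 Y31.382
G1 X40.219 Y27.515
G1 X29.834 Y23.048
G1 X20.875 Y17.980
G1 X13.343 Y12.312
G0 X27.597 Y52.041
M3 S507
G1 X110.665 Y52.041 F2240
G1 X110.665 Y32.502
G1 X27.597 Y32.502
G1 X27.597 Y52.041
G0 X9.692 Y65.103
M3 S507
G1 X24.492 Y66.354 F2240
G1 X32.976 Y54.163
G1 X26.660 Y40.719
G1 X11.860 Y39.468
G1 X3.376 Y51.659
G1 X9.692 Y65.103
G0 X182.921 Y15.857
M3 S722
G1 X45.028 Y60.448 F911
G1 X43.380 Y26.212
G0 X131.920 Y34.142
M3 S184
G1 X93.246 Y29.337 F2702
G1 X51.497 Y23.252
M5
G0 X0.000 Y0.000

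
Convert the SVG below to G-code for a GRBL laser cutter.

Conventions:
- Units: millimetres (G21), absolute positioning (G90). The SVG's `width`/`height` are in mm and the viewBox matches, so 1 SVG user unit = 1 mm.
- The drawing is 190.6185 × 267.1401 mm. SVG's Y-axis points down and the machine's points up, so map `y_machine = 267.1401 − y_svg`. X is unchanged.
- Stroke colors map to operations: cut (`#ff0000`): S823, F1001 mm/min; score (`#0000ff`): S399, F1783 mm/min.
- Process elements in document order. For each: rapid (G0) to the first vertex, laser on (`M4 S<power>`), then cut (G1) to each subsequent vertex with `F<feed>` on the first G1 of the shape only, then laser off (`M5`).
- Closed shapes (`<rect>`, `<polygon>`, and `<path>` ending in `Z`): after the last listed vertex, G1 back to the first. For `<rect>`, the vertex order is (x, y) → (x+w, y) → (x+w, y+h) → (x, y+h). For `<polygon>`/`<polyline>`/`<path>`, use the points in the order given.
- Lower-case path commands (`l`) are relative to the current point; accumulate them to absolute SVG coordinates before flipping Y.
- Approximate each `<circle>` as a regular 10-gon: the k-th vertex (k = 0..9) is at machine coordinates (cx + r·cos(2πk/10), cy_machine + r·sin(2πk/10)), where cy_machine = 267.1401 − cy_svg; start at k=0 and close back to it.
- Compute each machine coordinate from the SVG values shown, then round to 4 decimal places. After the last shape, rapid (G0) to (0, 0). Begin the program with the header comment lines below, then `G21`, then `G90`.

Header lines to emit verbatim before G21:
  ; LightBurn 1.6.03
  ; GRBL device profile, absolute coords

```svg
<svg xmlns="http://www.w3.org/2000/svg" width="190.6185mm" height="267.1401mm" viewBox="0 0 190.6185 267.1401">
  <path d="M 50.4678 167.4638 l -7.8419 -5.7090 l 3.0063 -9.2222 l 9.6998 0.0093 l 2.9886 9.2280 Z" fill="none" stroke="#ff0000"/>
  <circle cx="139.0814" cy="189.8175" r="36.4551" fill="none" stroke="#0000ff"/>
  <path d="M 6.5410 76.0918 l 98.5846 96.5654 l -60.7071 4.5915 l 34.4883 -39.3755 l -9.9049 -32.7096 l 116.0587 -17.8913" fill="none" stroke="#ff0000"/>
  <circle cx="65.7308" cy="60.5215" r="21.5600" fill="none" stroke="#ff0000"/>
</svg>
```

; LightBurn 1.6.03
; GRBL device profile, absolute coords
G21
G90
G0 X50.4678 Y99.6763
M4 S823
G1 X42.6259 Y105.3853 F1001
G1 X45.6322 Y114.6075
G1 X55.3320 Y114.5982
G1 X58.3206 Y105.3702
G1 X50.4678 Y99.6763
M5
G0 X175.5365 Y77.3226
M4 S399
G1 X168.5742 Y98.7504 F1783
G1 X150.3466 Y111.9935
G1 X127.8162 Y111.9935
G1 X109.5886 Y98.7504
G1 X102.6263 Y77.3226
G1 X109.5886 Y55.8948
G1 X127.8162 Y42.6517
G1 X150.3466 Y42.6517
G1 X168.5742 Y55.8948
G1 X175.5365 Y77.3226
M5
G0 X6.5410 Y191.0483
M4 S823
G1 X105.1256 Y94.4829 F1001
G1 X44.4185 Y89.8914
G1 X78.9068 Y129.2669
G1 X69.0019 Y161.9765
G1 X185.0606 Y179.8678
M5
G0 X87.2908 Y206.6186
M4 S823
G1 X83.1732 Y219.2913 F1001
G1 X72.3932 Y227.1234
G1 X59.0684 Y227.1234
G1 X48.2884 Y219.2913
G1 X44.1708 Y206.6186
G1 X48.2884 Y193.9459
G1 X59.0684 Y186.1138
G1 X72.3932 Y186.1138
G1 X83.1732 Y193.9459
G1 X87.2908 Y206.6186
M5
G0 X0.0000 Y0.0000

Since the viewBox matches the mm dimensions, user units are millimetres directly. The only transform is the Y-flip y_m = 267.1401 − y_svg.

Shape 1 is a regular polygon drawn with `<path>`. Its stroke #ff0000 means cut at S823, F1001. After flipping Y the toolpath is (50.4678,99.6763) → (42.6259,105.3853) → (45.6322,114.6075) → (55.3320,114.5982) → (58.3206,105.3702) → (50.4678,99.6763), returning to the start.

Shape 2 is a circle drawn with `<circle>`. Its stroke #0000ff means score at S399, F1783. After flipping Y the toolpath is (175.5365,77.3226) → (168.5742,98.7504) → (150.3466,111.9935) → (127.8162,111.9935) → (109.5886,98.7504) → (102.6263,77.3226) → (109.5886,55.8948) → (127.8162,42.6517) → (150.3466,42.6517) → (168.5742,55.8948) → (175.5365,77.3226), returning to the start.

Shape 3 is a open polyline drawn with `<path>`. Its stroke #ff0000 means cut at S823, F1001. After flipping Y the toolpath is (6.5410,191.0483) → (105.1256,94.4829) → (44.4185,89.8914) → (78.9068,129.2669) → (69.0019,161.9765) → (185.0606,179.8678).

Shape 4 is a circle drawn with `<circle>`. Its stroke #ff0000 means cut at S823, F1001. After flipping Y the toolpath is (87.2908,206.6186) → (83.1732,219.2913) → (72.3932,227.1234) → (59.0684,227.1234) → (48.2884,219.2913) → (44.1708,206.6186) → (48.2884,193.9459) → (59.0684,186.1138) → (72.3932,186.1138) → (83.1732,193.9459) → (87.2908,206.6186), returning to the start.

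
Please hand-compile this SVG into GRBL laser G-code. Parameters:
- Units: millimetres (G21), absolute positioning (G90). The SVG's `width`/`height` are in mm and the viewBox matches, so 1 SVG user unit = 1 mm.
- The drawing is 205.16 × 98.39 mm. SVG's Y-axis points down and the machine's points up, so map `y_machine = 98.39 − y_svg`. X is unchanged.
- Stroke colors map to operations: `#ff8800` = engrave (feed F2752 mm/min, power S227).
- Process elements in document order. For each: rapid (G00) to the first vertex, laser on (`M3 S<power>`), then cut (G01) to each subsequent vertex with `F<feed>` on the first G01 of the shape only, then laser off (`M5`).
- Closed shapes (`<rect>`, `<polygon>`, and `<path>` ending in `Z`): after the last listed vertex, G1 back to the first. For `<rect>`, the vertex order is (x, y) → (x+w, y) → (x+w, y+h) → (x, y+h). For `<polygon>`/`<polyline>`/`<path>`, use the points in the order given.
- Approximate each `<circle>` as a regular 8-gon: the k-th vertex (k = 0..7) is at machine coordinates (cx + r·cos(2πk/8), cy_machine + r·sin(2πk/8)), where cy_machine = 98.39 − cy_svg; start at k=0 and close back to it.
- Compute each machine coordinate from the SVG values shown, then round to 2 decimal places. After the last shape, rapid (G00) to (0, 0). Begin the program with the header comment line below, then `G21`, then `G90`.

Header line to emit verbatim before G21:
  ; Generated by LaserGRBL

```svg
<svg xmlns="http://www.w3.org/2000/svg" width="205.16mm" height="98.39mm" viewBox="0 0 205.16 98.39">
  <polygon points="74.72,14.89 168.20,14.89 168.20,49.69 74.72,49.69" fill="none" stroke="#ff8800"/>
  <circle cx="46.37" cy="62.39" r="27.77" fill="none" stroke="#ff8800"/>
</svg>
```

; Generated by LaserGRBL
G21
G90
G00 X74.72 Y83.50
M3 S227
G01 X168.20 Y83.50 F2752
G01 X168.20 Y48.70
G01 X74.72 Y48.70
G01 X74.72 Y83.50
M5
G00 X74.14 Y36.00
M3 S227
G01 X66.01 Y55.64 F2752
G01 X46.37 Y63.77
G01 X26.73 Y55.64
G01 X18.60 Y36.00
G01 X26.73 Y16.36
G01 X46.37 Y8.23
G01 X66.01 Y16.36
G01 X74.14 Y36.00
M5
G00 X0.00 Y0.00

1 u = 1 mm; y_m = 98.39 − y.

[1] `<polygon>` rectangle, #ff8800→engrave S227 F2752: (74.72,83.50) → (168.20,83.50) → (168.20,48.70) → (74.72,48.70) → (74.72,83.50) (closed)

[2] `<circle>` circle, #ff8800→engrave S227 F2752: (74.14,36.00) → (66.01,55.64) → (46.37,63.77) → (26.73,55.64) → (18.60,36.00) → (26.73,16.36) → (46.37,8.23) → (66.01,16.36) → (74.14,36.00) (closed)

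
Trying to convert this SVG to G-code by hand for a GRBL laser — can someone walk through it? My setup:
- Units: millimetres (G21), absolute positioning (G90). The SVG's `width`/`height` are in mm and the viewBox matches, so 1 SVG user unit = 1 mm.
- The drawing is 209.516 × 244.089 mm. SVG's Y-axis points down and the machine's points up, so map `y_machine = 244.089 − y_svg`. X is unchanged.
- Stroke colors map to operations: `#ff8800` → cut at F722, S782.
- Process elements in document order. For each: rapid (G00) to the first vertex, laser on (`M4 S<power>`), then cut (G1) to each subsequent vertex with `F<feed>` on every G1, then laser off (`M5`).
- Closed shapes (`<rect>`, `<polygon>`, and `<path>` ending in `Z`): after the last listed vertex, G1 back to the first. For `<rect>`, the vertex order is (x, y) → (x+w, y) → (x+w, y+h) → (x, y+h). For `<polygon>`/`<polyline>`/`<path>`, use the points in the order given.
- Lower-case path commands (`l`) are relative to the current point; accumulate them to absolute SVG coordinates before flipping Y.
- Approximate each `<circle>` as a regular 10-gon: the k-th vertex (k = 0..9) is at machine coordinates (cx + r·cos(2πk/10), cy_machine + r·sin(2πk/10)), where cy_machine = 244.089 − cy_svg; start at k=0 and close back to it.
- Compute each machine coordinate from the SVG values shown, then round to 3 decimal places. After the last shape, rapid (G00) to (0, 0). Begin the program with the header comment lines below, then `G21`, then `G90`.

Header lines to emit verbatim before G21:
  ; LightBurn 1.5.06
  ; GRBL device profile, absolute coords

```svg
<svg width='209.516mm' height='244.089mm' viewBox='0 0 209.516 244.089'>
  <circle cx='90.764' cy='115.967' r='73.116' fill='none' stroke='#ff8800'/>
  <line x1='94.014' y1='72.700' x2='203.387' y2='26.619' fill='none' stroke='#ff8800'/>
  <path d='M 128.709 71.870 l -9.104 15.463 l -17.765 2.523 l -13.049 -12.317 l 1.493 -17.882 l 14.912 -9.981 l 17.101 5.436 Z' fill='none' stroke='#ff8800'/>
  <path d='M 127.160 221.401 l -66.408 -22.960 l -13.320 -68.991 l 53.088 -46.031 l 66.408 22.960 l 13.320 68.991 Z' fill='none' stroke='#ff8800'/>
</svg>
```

; LightBurn 1.5.06
; GRBL device profile, absolute coords
G21
G90
G00 X163.880 Y128.122
M4 S782
G1 X149.916 Y171.099 F722
G1 X113.358 Y197.659 F722
G1 X68.170 Y197.659 F722
G1 X31.612 Y171.099 F722
G1 X17.648 Y128.122 F722
G1 X31.612 Y85.145 F722
G1 X68.170 Y58.585 F722
G1 X113.358 Y58.585 F722
G1 X149.916 Y85.145 F722
G1 X163.880 Y128.122 F722
M5
G00 X94.014 Y171.389
M4 S782
G1 X203.387 Y217.470 F722
M5
G00 X128.709 Y172.219
M4 S782
G1 X119.605 Y156.756 F722
G1 X101.840 Y154.233 F722
G1 X88.791 Y166.550 F722
G1 X90.284 Y184.432 F722
G1 X105.196 Y194.413 F722
G1 X122.297 Y188.977 F722
G1 X128.709 Y172.219 F722
M5
G00 X127.160 Y22.688
M4 S782
G1 X60.752 Y45.648 F722
G1 X47.432 Y114.639 F722
G1 X100.520 Y160.670 F722
G1 X166.928 Y137.710 F722
G1 X180.248 Y68.719 F722
G1 X127.160 Y22.688 F722
M5
G00 X0.000 Y0.000

1 u = 1 mm; y_m = 244.089 − y.

[1] `<circle>` circle, #ff8800→cut S782 F722: (163.880,128.122) → (149.916,171.099) → (113.358,197.659) → (68.170,197.659) → (31.612,171.099) → (17.648,128.122) → (31.612,85.145) → (68.170,58.585) → (113.358,58.585) → (149.916,85.145) → (163.880,128.122) (closed)

[2] `<line>` line segment, #ff8800→cut S782 F722: (94.014,171.389) → (203.387,217.470)

[3] `<path>` regular polygon, #ff8800→cut S782 F722: (128.709,172.219) → (119.605,156.756) → (101.840,154.233) → (88.791,166.550) → (90.284,184.432) → (105.196,194.413) → (122.297,188.977) → (128.709,172.219) (closed)

[4] `<path>` regular polygon, #ff8800→cut S782 F722: (127.160,22.688) → (60.752,45.648) → (47.432,114.639) → (100.520,160.670) → (166.928,137.710) → (180.248,68.719) → (127.160,22.688) (closed)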